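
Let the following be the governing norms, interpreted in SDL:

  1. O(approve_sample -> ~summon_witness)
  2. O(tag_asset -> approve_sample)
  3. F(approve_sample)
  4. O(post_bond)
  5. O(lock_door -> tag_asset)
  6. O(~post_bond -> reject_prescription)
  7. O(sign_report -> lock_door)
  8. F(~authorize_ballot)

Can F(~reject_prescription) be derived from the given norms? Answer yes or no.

Premise 6 is O(~post_bond -> reject_prescription), but O(~post_bond) is not derivable from the premises, so it does not yield O(reject_prescription).
No other premise forces O(reject_prescription). An ideal world satisfying every premise can still have ~reject_prescription true, so F(~reject_prescription) is not derivable.

No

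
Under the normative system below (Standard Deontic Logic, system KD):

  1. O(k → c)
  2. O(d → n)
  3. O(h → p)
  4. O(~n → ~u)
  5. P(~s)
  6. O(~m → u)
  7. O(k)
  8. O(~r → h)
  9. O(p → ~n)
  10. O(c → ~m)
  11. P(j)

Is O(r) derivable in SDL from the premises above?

Yes

From premise 7 we have O(k).
From O(k) and premise 1, O(k → c), we obtain O(c).
Applying K to premise 10 (O(c → ~m)) and O(c) yields O(~m).
Premise 6 is O(~m → u); since O(~m), deontic closure gives O(u).
The contrapositive of premise 4 (O(~n → ~u)) is O(u → n), and O(u) is already established, so O(n).
Premise 9, O(p → ~n), contraposes to O(n → ~p); with O(n) we get O(~p).
Premise 3, O(h → p), contraposes to O(~p → ~h); with O(~p) we get O(~h).
Premise 8, O(~r → h), contraposes to O(~h → r); with O(~h) we get O(r).
Premises 2, 5, 11 do not contribute to this derivation.
So O(r) follows.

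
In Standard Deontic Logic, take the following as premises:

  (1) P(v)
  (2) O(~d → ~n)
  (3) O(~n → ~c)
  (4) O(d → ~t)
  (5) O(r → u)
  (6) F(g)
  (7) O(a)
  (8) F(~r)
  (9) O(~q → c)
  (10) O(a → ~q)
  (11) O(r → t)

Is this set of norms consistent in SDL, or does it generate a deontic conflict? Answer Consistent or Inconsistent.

Inconsistent

Premise 7 gives O(a).
With premise 10, O(a → ~q), the K-axiom yields O(~q).
Applying K to premise 9 (O(~q → c)) and O(~q) yields O(c).
Premise 3 is O(~n → ~c); contrapositively O(c → n). Since O(c) holds, K gives O(n).
Premise 2, O(~d → ~n), contraposes to O(n → d); with O(n) we get O(d).
Applying K to premise 4 (O(d → ~t)) and O(d) yields O(~t).
Premise 11, O(r → t), contraposes to O(~t → ~r); with O(~t) we get O(~r).
However, F(~r) at premise 8 amounts to O(r).
We now have both O(~r) and O(r) — r is simultaneously obligatory and forbidden, violating the D-axiom.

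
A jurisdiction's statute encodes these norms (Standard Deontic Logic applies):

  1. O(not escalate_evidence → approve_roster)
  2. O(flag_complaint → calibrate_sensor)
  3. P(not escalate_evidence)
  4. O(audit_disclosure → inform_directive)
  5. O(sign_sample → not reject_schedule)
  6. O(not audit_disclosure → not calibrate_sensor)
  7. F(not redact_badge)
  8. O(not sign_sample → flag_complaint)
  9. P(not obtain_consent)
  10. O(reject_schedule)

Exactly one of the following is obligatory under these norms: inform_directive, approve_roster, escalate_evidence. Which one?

From premise 10 we have O(reject_schedule).
Premise 5, O(sign_sample → not reject_schedule), contraposes to O(reject_schedule → not sign_sample); with O(reject_schedule) we get O(not sign_sample).
Premise 8 is O(not sign_sample → flag_complaint); since O(not sign_sample), deontic closure gives O(flag_complaint).
From O(flag_complaint) and premise 2, O(flag_complaint → calibrate_sensor), we obtain O(calibrate_sensor).
Premise 6, O(not audit_disclosure → not calibrate_sensor), contraposes to O(calibrate_sensor → audit_disclosure); with O(calibrate_sensor) we get O(audit_disclosure).
Applying K to premise 4 (O(audit_disclosure → inform_directive)) and O(audit_disclosure) yields O(inform_directive).
So O(inform_directive) holds — inform_directive is obligatory. None of the other listed options is made obligatory by any chain of premises.

inform_directive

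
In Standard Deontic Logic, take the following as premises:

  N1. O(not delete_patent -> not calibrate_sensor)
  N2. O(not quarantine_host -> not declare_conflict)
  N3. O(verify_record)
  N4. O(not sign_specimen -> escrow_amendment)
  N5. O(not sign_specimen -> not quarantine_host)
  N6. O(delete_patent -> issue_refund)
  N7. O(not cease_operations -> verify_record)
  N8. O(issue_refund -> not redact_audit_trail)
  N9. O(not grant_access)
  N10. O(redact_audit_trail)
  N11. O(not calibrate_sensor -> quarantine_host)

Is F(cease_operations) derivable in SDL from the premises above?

No

Premise 7 is O(not cease_operations -> verify_record); even if O(verify_record) held, inferring O(not cease_operations) would be affirming the consequent — invalid.
No other premise forces O(not cease_operations). An ideal world satisfying every premise can still have cease_operations true, so F(cease_operations) is not derivable.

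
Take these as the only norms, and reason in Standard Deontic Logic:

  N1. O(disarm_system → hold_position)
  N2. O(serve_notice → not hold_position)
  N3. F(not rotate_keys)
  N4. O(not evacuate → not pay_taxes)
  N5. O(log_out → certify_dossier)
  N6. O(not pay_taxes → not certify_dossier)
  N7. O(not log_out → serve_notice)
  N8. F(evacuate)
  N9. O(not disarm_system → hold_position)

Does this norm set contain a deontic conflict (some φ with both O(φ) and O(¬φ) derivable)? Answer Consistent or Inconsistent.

Inconsistent

Premises 9 and 1 cover both cases: O(not disarm_system → hold_position) and O(disarm_system → hold_position). Since not disarm_system ∨ disarm_system is a tautology, O(hold_position) follows.
The contrapositive of premise 2 (O(serve_notice → not hold_position)) is O(hold_position → not serve_notice), and O(hold_position) is already established, so O(not serve_notice).
Premise 7 is O(not log_out → serve_notice); contrapositively O(not serve_notice → log_out). Since O(not serve_notice) holds, K gives O(log_out).
Premise 5 is O(log_out → certify_dossier); since O(log_out), deontic closure gives O(certify_dossier).
Premise 6 is O(not pay_taxes → not certify_dossier); contrapositively O(certify_dossier → pay_taxes). Since O(certify_dossier) holds, K gives O(pay_taxes).
Premise 4 is O(not evacuate → not pay_taxes); contrapositively O(pay_taxes → evacuate). Since O(pay_taxes) holds, K gives O(evacuate).
But premise 8, F(evacuate), means O(not evacuate).
We now have both O(evacuate) and O(not evacuate) — evacuate is simultaneously obligatory and forbidden, violating the D-axiom.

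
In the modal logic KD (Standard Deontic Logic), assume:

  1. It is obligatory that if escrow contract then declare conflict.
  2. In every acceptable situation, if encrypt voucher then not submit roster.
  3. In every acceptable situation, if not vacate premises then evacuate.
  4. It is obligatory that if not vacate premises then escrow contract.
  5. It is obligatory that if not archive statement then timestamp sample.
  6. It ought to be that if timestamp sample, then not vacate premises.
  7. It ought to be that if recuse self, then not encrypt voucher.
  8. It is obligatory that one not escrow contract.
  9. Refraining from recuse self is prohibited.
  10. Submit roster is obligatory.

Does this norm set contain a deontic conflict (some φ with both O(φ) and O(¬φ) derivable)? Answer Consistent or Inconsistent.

Premise 2 is O(encrypt_voucher → ¬submit_roster), but O(encrypt_voucher) is not derivable from the premises, so it does not yield O(¬submit_roster).
So O(¬submit_roster) is not derivable, and the apparent clash with O(submit_roster) does not arise.
A world satisfying every obligation exists (e.g. archive_statement=true, declare_conflict=false, encrypt_voucher=false, escrow_contract=false, evacuate=false, recuse_self=true, submit_roster=true, timestamp_sample=false, vacate_premises=true); no atom is both obligatory and forbidden, so the set is consistent.

Consistent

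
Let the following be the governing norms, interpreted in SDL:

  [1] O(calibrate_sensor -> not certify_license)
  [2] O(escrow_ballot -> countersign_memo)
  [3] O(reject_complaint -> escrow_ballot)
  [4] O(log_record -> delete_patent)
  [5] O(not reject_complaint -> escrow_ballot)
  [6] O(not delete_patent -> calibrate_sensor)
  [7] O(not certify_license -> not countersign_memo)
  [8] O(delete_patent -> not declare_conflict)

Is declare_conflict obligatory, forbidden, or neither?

Premises 3 and 5 are O(reject_complaint -> escrow_ballot) and O(not reject_complaint -> escrow_ballot); every ideal world satisfies reject_complaint or not reject_complaint, so in either case escrow_ballot holds — hence O(escrow_ballot).
From O(escrow_ballot) and premise 2, O(escrow_ballot -> countersign_memo), we obtain O(countersign_memo).
Premise 7, O(not certify_license -> not countersign_memo), contraposes to O(countersign_memo -> certify_license); with O(countersign_memo) we get O(certify_license).
Premise 1, O(calibrate_sensor -> not certify_license), contraposes to O(certify_license -> not calibrate_sensor); with O(certify_license) we get O(not calibrate_sensor).
The contrapositive of premise 6 (O(not delete_patent -> calibrate_sensor)) is O(not calibrate_sensor -> delete_patent), and O(not calibrate_sensor) is already established, so O(delete_patent).
With premise 8, O(delete_patent -> not declare_conflict), the K-axiom yields O(not declare_conflict).
Premise 4 does not contribute to this derivation.
Thus O(not declare_conflict), which is F(declare_conflict): declare_conflict is forbidden.

Forbidden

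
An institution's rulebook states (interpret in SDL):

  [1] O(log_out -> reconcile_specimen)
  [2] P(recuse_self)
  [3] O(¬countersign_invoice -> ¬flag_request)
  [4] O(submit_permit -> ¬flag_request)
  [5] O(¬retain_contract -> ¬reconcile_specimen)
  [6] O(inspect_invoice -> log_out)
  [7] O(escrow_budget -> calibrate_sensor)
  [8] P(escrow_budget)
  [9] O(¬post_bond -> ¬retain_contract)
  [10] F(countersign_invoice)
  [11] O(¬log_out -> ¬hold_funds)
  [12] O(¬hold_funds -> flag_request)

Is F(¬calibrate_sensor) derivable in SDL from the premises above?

Premise 7 is O(escrow_budget -> calibrate_sensor), but O(escrow_budget) is not derivable from the premises (the permission P(escrow_budget) asserts only ¬O(¬escrow_budget), not O(escrow_budget)), so it does not yield O(calibrate_sensor).
No other premise forces O(calibrate_sensor). An ideal world satisfying every premise can still have ¬calibrate_sensor true, so F(¬calibrate_sensor) is not derivable.

No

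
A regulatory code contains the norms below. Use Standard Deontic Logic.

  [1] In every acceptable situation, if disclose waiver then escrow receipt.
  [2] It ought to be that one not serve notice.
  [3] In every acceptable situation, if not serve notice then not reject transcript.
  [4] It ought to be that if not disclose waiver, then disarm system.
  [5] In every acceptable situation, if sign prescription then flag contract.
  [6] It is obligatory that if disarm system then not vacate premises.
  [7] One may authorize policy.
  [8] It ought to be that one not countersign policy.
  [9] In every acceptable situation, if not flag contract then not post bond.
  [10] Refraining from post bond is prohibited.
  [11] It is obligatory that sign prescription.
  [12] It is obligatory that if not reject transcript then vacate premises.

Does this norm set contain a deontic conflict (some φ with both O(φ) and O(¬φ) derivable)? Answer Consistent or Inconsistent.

Consistent

Premise 9 is O(¬flag_contract → ¬post_bond), but O(¬flag_contract) is not derivable from the premises, so it does not yield O(¬post_bond).
So O(¬post_bond) is not derivable, and the apparent clash with O(post_bond) does not arise.
A world satisfying every obligation exists (e.g. authorize_policy=false, countersign_policy=false, disarm_system=false, disclose_waiver=true, escrow_receipt=true, flag_contract=true, post_bond=true, reject_transcript=false, serve_notice=false, sign_prescription=true, vacate_premises=true); no atom is both obligatory and forbidden, so the set is consistent.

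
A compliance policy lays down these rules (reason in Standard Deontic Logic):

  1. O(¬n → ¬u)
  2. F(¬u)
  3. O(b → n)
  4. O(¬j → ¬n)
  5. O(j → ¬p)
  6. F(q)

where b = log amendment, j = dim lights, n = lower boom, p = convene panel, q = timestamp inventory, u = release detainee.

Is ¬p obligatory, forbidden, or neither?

F(¬u) at premise 2 means O(u).
The contrapositive of premise 1 (O(¬n → ¬u)) is O(u → n), and O(u) is already established, so O(n).
The contrapositive of premise 4 (O(¬j → ¬n)) is O(n → j), and O(n) is already established, so O(j).
Applying K to premise 5 (O(j → ¬p)) and O(j) yields O(¬p).
Premises 3, 6 do not contribute to this derivation.
Hence ¬p is obligatory.

Obligatory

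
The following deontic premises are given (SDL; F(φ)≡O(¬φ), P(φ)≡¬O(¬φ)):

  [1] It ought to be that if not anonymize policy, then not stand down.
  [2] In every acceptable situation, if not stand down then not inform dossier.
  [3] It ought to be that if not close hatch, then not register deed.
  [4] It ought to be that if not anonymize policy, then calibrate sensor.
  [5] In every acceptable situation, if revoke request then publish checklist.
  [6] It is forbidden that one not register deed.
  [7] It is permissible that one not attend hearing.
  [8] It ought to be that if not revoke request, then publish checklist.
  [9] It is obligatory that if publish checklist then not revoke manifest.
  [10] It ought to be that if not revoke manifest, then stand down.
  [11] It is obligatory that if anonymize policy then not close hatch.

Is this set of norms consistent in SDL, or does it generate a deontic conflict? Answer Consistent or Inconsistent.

Premises 5 and 8 are O(revoke_request → publish_checklist) and O(¬revoke_request → publish_checklist); every ideal world satisfies revoke_request or ¬revoke_request, so in either case publish_checklist holds — hence O(publish_checklist).
From O(publish_checklist) and premise 9, O(publish_checklist → ¬revoke_manifest), we obtain O(¬revoke_manifest).
From O(¬revoke_manifest) and premise 10, O(¬revoke_manifest → stand_down), we obtain O(stand_down).
Premise 1 is O(¬anonymize_policy → ¬stand_down); contrapositively O(stand_down → anonymize_policy). Since O(stand_down) holds, K gives O(anonymize_policy).
From O(anonymize_policy) and premise 11, O(anonymize_policy → ¬close_hatch), we obtain O(¬close_hatch).
Applying K to premise 3 (O(¬close_hatch → ¬register_deed)) and O(¬close_hatch) yields O(¬register_deed).
However, F(¬register_deed) at premise 6 amounts to O(register_deed).
We now have both O(¬register_deed) and O(register_deed) — register_deed is simultaneously obligatory and forbidden, violating the D-axiom.

Inconsistent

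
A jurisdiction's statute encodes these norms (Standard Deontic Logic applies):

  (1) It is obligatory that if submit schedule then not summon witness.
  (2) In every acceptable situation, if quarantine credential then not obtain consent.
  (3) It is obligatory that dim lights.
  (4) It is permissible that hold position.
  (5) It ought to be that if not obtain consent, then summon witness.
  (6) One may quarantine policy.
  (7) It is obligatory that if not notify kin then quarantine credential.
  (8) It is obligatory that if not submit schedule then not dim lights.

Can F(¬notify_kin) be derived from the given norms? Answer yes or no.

Premise 3 gives O(dim_lights).
Premise 8, O(¬submit_schedule → ¬dim_lights), contraposes to O(dim_lights → submit_schedule); with O(dim_lights) we get O(submit_schedule).
Applying K to premise 1 (O(submit_schedule → ¬summon_witness)) and O(submit_schedule) yields O(¬summon_witness).
Premise 5 is O(¬obtain_consent → summon_witness); contrapositively O(¬summon_witness → obtain_consent). Since O(¬summon_witness) holds, K gives O(obtain_consent).
The contrapositive of premise 2 (O(quarantine_credential → ¬obtain_consent)) is O(obtain_consent → ¬quarantine_credential), and O(obtain_consent) is already established, so O(¬quarantine_credential).
The contrapositive of premise 7 (O(¬notify_kin → quarantine_credential)) is O(¬quarantine_credential → notify_kin), and O(¬quarantine_credential) is already established, so O(notify_kin).
Premises 4, 6 do not contribute to this derivation.
So O(notify_kin) holds, i.e. F(¬notify_kin). The claim follows.

Yes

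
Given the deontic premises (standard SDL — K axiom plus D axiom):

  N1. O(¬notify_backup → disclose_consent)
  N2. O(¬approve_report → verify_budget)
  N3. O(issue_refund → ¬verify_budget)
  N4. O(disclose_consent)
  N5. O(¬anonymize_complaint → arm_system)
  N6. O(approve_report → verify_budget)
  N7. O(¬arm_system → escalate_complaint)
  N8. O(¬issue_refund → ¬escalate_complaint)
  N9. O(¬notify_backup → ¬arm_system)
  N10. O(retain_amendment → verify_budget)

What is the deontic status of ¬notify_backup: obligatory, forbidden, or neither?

Forbidden

Premises 6 and 2 cover both cases: O(approve_report → verify_budget) and O(¬approve_report → verify_budget). Since approve_report ∨ ¬approve_report is a tautology, O(verify_budget) follows.
Premise 3, O(issue_refund → ¬verify_budget), contraposes to O(verify_budget → ¬issue_refund); with O(verify_budget) we get O(¬issue_refund).
From O(¬issue_refund) and premise 8, O(¬issue_refund → ¬escalate_complaint), we obtain O(¬escalate_complaint).
The contrapositive of premise 7 (O(¬arm_system → escalate_complaint)) is O(¬escalate_complaint → arm_system), and O(¬escalate_complaint) is already established, so O(arm_system).
Premise 9, O(¬notify_backup → ¬arm_system), contraposes to O(arm_system → notify_backup); with O(arm_system) we get O(notify_backup).
Premises 1, 4, 5, 10 do not contribute to this derivation.
Thus O(notify_backup), which is F(¬notify_backup): ¬notify_backup is forbidden.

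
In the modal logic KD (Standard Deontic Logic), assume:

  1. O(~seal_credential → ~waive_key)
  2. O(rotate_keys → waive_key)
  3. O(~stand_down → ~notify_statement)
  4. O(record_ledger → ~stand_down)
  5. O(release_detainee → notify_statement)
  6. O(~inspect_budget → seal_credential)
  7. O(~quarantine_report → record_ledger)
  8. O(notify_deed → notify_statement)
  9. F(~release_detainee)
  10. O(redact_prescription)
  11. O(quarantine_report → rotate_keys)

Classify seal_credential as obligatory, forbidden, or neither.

Obligatory

Premise 9, F(~release_detainee), is equivalent to O(release_detainee).
With premise 5, O(release_detainee → notify_statement), the K-axiom yields O(notify_statement).
Premise 3, O(~stand_down → ~notify_statement), contraposes to O(notify_statement → stand_down); with O(notify_statement) we get O(stand_down).
The contrapositive of premise 4 (O(record_ledger → ~stand_down)) is O(stand_down → ~record_ledger), and O(stand_down) is already established, so O(~record_ledger).
Premise 7, O(~quarantine_report → record_ledger), contraposes to O(~record_ledger → quarantine_report); with O(~record_ledger) we get O(quarantine_report).
With premise 11, O(quarantine_report → rotate_keys), the K-axiom yields O(rotate_keys).
From O(rotate_keys) and premise 2, O(rotate_keys → waive_key), we obtain O(waive_key).
Premise 1 is O(~seal_credential → ~waive_key); contrapositively O(waive_key → seal_credential). Since O(waive_key) holds, K gives O(seal_credential).
Premises 6, 8, 10 do not contribute to this derivation.
Hence seal_credential is obligatory.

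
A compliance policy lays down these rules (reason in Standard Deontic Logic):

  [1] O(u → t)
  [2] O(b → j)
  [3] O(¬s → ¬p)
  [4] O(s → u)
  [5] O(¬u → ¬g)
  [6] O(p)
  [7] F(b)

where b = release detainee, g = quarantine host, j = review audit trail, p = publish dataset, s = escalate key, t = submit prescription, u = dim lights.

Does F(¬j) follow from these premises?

Premise 2 is O(b → j), but O(b) is not derivable from the premises, so it does not yield O(j).
No other premise forces O(j). An ideal world satisfying every premise can still have ¬j true, so F(¬j) is not derivable.

No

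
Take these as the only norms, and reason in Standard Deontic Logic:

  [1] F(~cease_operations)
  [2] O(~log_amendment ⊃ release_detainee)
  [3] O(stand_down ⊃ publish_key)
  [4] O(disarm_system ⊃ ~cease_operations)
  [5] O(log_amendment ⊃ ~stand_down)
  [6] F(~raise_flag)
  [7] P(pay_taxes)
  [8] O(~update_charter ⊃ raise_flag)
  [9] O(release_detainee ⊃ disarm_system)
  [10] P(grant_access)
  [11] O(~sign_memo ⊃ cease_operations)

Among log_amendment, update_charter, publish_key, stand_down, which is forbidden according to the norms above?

Premise 1 is F(~cease_operations), i.e. O(cease_operations).
The contrapositive of premise 4 (O(disarm_system ⊃ ~cease_operations)) is O(cease_operations ⊃ ~disarm_system), and O(cease_operations) is already established, so O(~disarm_system).
Premise 9 is O(release_detainee ⊃ disarm_system); contrapositively O(~disarm_system ⊃ ~release_detainee). Since O(~disarm_system) holds, K gives O(~release_detainee).
The contrapositive of premise 2 (O(~log_amendment ⊃ release_detainee)) is O(~release_detainee ⊃ log_amendment), and O(~release_detainee) is already established, so O(log_amendment).
Premise 5 is O(log_amendment ⊃ ~stand_down); since O(log_amendment), deontic closure gives O(~stand_down).
So O(~stand_down) holds, i.e. stand_down is forbidden. None of the other listed options is forbidden under the premises.

stand_down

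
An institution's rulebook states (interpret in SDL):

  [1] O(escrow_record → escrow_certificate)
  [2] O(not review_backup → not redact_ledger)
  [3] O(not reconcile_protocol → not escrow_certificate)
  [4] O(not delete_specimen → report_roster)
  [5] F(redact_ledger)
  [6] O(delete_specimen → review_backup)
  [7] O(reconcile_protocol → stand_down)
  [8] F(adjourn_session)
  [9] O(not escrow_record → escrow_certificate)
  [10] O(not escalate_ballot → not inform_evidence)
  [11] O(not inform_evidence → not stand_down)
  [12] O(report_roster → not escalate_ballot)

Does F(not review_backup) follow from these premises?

By case analysis on escrow_record: premise 1 gives O(escrow_record → escrow_certificate) and premise 9 gives O(not escrow_record → escrow_certificate), so O(escrow_certificate) either way.
Premise 3, O(not reconcile_protocol → not escrow_certificate), contraposes to O(escrow_certificate → reconcile_protocol); with O(escrow_certificate) we get O(reconcile_protocol).
With premise 7, O(reconcile_protocol → stand_down), the K-axiom yields O(stand_down).
Premise 11 is O(not inform_evidence → not stand_down); contrapositively O(stand_down → inform_evidence). Since O(stand_down) holds, K gives O(inform_evidence).
The contrapositive of premise 10 (O(not escalate_ballot → not inform_evidence)) is O(inform_evidence → escalate_ballot), and O(inform_evidence) is already established, so O(escalate_ballot).
Premise 12 is O(report_roster → not escalate_ballot); contrapositively O(escalate_ballot → not report_roster). Since O(escalate_ballot) holds, K gives O(not report_roster).
Premise 4 is O(not delete_specimen → report_roster); contrapositively O(not report_roster → delete_specimen). Since O(not report_roster) holds, K gives O(delete_specimen).
Applying K to premise 6 (O(delete_specimen → review_backup)) and O(delete_specimen) yields O(review_backup).
Premises 2, 5, 8 do not contribute to this derivation.
So O(review_backup) holds, i.e. F(not review_backup). The claim follows.

Yes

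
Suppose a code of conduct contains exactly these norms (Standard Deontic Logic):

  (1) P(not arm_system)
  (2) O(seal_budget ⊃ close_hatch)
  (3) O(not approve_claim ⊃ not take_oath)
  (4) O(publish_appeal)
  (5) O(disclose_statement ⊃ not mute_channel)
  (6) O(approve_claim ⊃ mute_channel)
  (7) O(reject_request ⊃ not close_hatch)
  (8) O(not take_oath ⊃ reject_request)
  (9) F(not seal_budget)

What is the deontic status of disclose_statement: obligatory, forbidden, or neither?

Forbidden

F(not seal_budget) at premise 9 means O(seal_budget).
Applying K to premise 2 (O(seal_budget ⊃ close_hatch)) and O(seal_budget) yields O(close_hatch).
Premise 7 is O(reject_request ⊃ not close_hatch); contrapositively O(close_hatch ⊃ not reject_request). Since O(close_hatch) holds, K gives O(not reject_request).
Premise 8 is O(not take_oath ⊃ reject_request); contrapositively O(not reject_request ⊃ take_oath). Since O(not reject_request) holds, K gives O(take_oath).
The contrapositive of premise 3 (O(not approve_claim ⊃ not take_oath)) is O(take_oath ⊃ approve_claim), and O(take_oath) is already established, so O(approve_claim).
Premise 6 is O(approve_claim ⊃ mute_channel); since O(approve_claim), deontic closure gives O(mute_channel).
Premise 5, O(disclose_statement ⊃ not mute_channel), contraposes to O(mute_channel ⊃ not disclose_statement); with O(mute_channel) we get O(not disclose_statement).
Premises 1, 4 do not contribute to this derivation.
Thus O(not disclose_statement), which is F(disclose_statement): disclose_statement is forbidden.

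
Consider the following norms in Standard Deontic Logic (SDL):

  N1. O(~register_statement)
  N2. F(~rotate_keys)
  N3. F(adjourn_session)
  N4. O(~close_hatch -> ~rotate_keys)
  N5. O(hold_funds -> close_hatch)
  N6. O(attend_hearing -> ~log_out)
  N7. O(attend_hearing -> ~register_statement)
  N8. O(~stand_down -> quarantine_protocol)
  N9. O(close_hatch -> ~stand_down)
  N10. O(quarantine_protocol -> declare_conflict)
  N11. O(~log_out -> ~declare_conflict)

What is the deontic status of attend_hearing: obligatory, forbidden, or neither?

F(~rotate_keys) at premise 2 means O(rotate_keys).
Premise 4 is O(~close_hatch -> ~rotate_keys); contrapositively O(rotate_keys -> close_hatch). Since O(rotate_keys) holds, K gives O(close_hatch).
Premise 9 is O(close_hatch -> ~stand_down); since O(close_hatch), deontic closure gives O(~stand_down).
Applying K to premise 8 (O(~stand_down -> quarantine_protocol)) and O(~stand_down) yields O(quarantine_protocol).
From O(quarantine_protocol) and premise 10, O(quarantine_protocol -> declare_conflict), we obtain O(declare_conflict).
Premise 11 is O(~log_out -> ~declare_conflict); contrapositively O(declare_conflict -> log_out). Since O(declare_conflict) holds, K gives O(log_out).
Premise 6, O(attend_hearing -> ~log_out), contraposes to O(log_out -> ~attend_hearing); with O(log_out) we get O(~attend_hearing).
Premises 1, 3, 5, 7 do not contribute to this derivation.
Thus O(~attend_hearing), which is F(attend_hearing): attend_hearing is forbidden.

Forbidden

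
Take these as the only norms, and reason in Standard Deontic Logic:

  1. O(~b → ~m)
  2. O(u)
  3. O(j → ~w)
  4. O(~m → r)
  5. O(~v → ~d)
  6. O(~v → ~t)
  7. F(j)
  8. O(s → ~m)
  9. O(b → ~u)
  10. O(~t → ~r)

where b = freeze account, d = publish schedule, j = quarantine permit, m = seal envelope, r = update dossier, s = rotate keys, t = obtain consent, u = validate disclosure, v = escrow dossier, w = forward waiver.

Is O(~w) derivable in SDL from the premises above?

No

Premise 3 is O(j → ~w), but O(j) is not derivable from the premises, so it does not yield O(~w).
No other premise forces O(~w). An ideal world satisfying every premise can still have ~w false, so O(~w) is not derivable.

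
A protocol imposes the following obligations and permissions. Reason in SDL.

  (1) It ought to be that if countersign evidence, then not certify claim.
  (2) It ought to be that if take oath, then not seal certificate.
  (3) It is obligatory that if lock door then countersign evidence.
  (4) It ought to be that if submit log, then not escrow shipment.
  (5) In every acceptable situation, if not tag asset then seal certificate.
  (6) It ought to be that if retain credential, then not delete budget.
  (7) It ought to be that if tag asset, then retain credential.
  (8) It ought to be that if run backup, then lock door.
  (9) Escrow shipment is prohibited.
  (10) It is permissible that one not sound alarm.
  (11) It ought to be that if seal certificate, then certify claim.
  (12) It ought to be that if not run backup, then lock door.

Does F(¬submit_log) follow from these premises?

No

Premise 4 is O(submit_log → ¬escrow_shipment); even if O(¬escrow_shipment) held, inferring O(submit_log) would be affirming the consequent — invalid.
No other premise forces O(submit_log). An ideal world satisfying every premise can still have ¬submit_log true, so F(¬submit_log) is not derivable.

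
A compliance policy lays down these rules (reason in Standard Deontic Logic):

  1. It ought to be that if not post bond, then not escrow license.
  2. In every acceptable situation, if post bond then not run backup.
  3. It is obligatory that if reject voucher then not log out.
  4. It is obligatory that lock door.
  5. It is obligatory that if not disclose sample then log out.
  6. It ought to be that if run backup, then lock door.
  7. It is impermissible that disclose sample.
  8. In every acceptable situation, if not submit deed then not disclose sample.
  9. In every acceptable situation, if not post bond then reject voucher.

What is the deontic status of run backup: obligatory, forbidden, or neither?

Forbidden

Premise 7, F(disclose_sample), is equivalent to O(¬disclose_sample).
From O(¬disclose_sample) and premise 5, O(¬disclose_sample → log_out), we obtain O(log_out).
The contrapositive of premise 3 (O(reject_voucher → ¬log_out)) is O(log_out → ¬reject_voucher), and O(log_out) is already established, so O(¬reject_voucher).
Premise 9 is O(¬post_bond → reject_voucher); contrapositively O(¬reject_voucher → post_bond). Since O(¬reject_voucher) holds, K gives O(post_bond).
From O(post_bond) and premise 2, O(post_bond → ¬run_backup), we obtain O(¬run_backup).
Premises 1, 4, 6, 8 do not contribute to this derivation.
Thus O(¬run_backup), which is F(run_backup): run_backup is forbidden.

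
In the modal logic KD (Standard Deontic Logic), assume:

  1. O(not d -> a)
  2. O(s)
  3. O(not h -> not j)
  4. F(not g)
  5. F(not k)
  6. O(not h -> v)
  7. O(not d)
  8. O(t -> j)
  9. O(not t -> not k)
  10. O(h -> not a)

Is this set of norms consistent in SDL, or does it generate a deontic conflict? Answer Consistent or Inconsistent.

Inconsistent

F(not k) at premise 5 means O(k).
The contrapositive of premise 9 (O(not t -> not k)) is O(k -> t), and O(k) is already established, so O(t).
Applying K to premise 8 (O(t -> j)) and O(t) yields O(j).
The contrapositive of premise 3 (O(not h -> not j)) is O(j -> h), and O(j) is already established, so O(h).
Premise 10 is O(h -> not a); since O(h), deontic closure gives O(not a).
Premise 1 is O(not d -> a); contrapositively O(not a -> d). Since O(not a) holds, K gives O(d).
However, premise 7 gives O(not d).
We now have both O(d) and O(not d) — d is simultaneously obligatory and forbidden, violating the D-axiom.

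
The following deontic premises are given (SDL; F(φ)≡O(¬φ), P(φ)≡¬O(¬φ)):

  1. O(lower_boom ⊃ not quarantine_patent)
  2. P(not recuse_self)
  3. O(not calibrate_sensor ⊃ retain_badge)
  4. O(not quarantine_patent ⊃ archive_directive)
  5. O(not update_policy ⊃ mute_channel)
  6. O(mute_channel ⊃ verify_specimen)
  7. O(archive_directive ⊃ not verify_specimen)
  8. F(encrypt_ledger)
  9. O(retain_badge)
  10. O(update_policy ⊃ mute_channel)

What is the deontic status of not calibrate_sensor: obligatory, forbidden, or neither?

Premise 3 is O(not calibrate_sensor ⊃ retain_badge); even if O(retain_badge) held, inferring O(not calibrate_sensor) would be affirming the consequent — invalid.
No premise or chain of K-axiom applications forces O(not calibrate_sensor), and none forces O(calibrate_sensor). So not calibrate_sensor is neither obligatory nor forbidden under these norms.

Neither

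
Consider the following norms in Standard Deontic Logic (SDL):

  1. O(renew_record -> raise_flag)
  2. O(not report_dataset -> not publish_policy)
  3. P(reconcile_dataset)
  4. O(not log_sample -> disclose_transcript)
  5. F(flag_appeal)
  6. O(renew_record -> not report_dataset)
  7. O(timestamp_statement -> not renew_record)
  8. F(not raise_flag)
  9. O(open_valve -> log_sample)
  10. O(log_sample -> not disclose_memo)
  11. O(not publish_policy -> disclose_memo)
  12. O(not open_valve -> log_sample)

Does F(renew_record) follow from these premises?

Premises 12 and 9 cover both cases: O(not open_valve -> log_sample) and O(open_valve -> log_sample). Since not open_valve ∨ open_valve is a tautology, O(log_sample) follows.
With premise 10, O(log_sample -> not disclose_memo), the K-axiom yields O(not disclose_memo).
The contrapositive of premise 11 (O(not publish_policy -> disclose_memo)) is O(not disclose_memo -> publish_policy), and O(not disclose_memo) is already established, so O(publish_policy).
Premise 2 is O(not report_dataset -> not publish_policy); contrapositively O(publish_policy -> report_dataset). Since O(publish_policy) holds, K gives O(report_dataset).
Premise 6 is O(renew_record -> not report_dataset); contrapositively O(report_dataset -> not renew_record). Since O(report_dataset) holds, K gives O(not renew_record).
Premises 1, 3, 4, 5, 7, 8 do not contribute to this derivation.
So O(not renew_record) holds, i.e. F(renew_record). The claim follows.

Yes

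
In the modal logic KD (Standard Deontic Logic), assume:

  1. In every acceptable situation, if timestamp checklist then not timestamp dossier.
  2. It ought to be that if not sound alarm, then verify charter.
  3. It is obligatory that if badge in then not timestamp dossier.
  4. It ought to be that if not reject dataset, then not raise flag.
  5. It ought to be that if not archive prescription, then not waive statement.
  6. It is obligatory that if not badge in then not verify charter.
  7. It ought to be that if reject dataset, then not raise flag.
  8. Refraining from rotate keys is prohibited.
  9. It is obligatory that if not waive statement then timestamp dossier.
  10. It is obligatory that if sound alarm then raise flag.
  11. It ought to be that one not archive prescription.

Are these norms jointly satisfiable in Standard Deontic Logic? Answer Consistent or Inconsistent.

By case analysis on ¬reject_dataset: premise 4 gives O(¬reject_dataset → ¬raise_flag) and premise 7 gives O(reject_dataset → ¬raise_flag), so O(¬raise_flag) either way.
The contrapositive of premise 10 (O(sound_alarm → raise_flag)) is O(¬raise_flag → ¬sound_alarm), and O(¬raise_flag) is already established, so O(¬sound_alarm).
Premise 2 is O(¬sound_alarm → verify_charter); since O(¬sound_alarm), deontic closure gives O(verify_charter).
Premise 6, O(¬badge_in → ¬verify_charter), contraposes to O(verify_charter → badge_in); with O(verify_charter) we get O(badge_in).
With premise 3, O(badge_in → ¬timestamp_dossier), the K-axiom yields O(¬timestamp_dossier).
Premise 9 is O(¬waive_statement → timestamp_dossier); contrapositively O(¬timestamp_dossier → waive_statement). Since O(¬timestamp_dossier) holds, K gives O(waive_statement).
Premise 5, O(¬archive_prescription → ¬waive_statement), contraposes to O(waive_statement → archive_prescription); with O(waive_statement) we get O(archive_prescription).
But premise 11 directly asserts O(¬archive_prescription).
We now have both O(archive_prescription) and O(¬archive_prescription) — archive_prescription is simultaneously obligatory and forbidden, violating the D-axiom.

Inconsistent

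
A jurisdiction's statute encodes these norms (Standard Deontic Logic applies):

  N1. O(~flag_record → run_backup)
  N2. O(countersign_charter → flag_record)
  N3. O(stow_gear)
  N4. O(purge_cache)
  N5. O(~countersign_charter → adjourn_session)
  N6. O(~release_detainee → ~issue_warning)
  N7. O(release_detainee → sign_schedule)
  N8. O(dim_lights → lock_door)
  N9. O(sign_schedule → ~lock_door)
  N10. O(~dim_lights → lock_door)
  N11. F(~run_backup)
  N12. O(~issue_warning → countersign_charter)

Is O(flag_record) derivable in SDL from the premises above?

Premises 10 and 8 are O(~dim_lights → lock_door) and O(dim_lights → lock_door); every ideal world satisfies ~dim_lights or dim_lights, so in either case lock_door holds — hence O(lock_door).
Premise 9, O(sign_schedule → ~lock_door), contraposes to O(lock_door → ~sign_schedule); with O(lock_door) we get O(~sign_schedule).
Premise 7, O(release_detainee → sign_schedule), contraposes to O(~sign_schedule → ~release_detainee); with O(~sign_schedule) we get O(~release_detainee).
Applying K to premise 6 (O(~release_detainee → ~issue_warning)) and O(~release_detainee) yields O(~issue_warning).
With premise 12, O(~issue_warning → countersign_charter), the K-axiom yields O(countersign_charter).
Applying K to premise 2 (O(countersign_charter → flag_record)) and O(countersign_charter) yields O(flag_record).
Premises 1, 3, 4, 5, 11 do not contribute to this derivation.
So O(flag_record) follows.

Yes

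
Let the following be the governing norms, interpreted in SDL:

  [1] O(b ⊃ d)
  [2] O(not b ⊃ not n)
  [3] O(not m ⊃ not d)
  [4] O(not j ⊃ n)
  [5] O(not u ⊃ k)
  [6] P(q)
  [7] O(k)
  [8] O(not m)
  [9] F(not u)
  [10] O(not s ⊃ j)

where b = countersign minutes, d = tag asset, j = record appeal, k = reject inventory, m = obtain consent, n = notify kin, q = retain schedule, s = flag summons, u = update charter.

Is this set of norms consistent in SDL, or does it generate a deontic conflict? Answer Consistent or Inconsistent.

Consistent

Premise 5 is O(not u ⊃ k); even if O(k) held, inferring O(not u) would be affirming the consequent — invalid.
So O(not u) is not derivable, and the apparent clash with O(u) does not arise.
A world satisfying every obligation exists (e.g. b=false, d=false, j=true, k=true, m=false, n=false, q=false, s=false, u=true); no atom is both obligatory and forbidden, so the set is consistent.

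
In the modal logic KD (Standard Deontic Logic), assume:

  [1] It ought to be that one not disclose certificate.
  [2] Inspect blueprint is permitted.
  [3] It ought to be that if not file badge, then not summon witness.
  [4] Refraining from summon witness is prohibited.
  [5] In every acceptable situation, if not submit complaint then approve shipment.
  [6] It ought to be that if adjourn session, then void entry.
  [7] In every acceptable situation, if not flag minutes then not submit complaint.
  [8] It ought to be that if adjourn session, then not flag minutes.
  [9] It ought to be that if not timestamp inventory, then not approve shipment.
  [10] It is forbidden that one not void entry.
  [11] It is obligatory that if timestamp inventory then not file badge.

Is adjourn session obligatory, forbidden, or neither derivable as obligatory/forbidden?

Forbidden

Premise 4, F(¬summon_witness), is equivalent to O(summon_witness).
Premise 3 is O(¬file_badge → ¬summon_witness); contrapositively O(summon_witness → file_badge). Since O(summon_witness) holds, K gives O(file_badge).
Premise 11, O(timestamp_inventory → ¬file_badge), contraposes to O(file_badge → ¬timestamp_inventory); with O(file_badge) we get O(¬timestamp_inventory).
Premise 9 is O(¬timestamp_inventory → ¬approve_shipment); since O(¬timestamp_inventory), deontic closure gives O(¬approve_shipment).
Premise 5, O(¬submit_complaint → approve_shipment), contraposes to O(¬approve_shipment → submit_complaint); with O(¬approve_shipment) we get O(submit_complaint).
The contrapositive of premise 7 (O(¬flag_minutes → ¬submit_complaint)) is O(submit_complaint → flag_minutes), and O(submit_complaint) is already established, so O(flag_minutes).
Premise 8 is O(adjourn_session → ¬flag_minutes); contrapositively O(flag_minutes → ¬adjourn_session). Since O(flag_minutes) holds, K gives O(¬adjourn_session).
Premises 1, 2, 6, 10 do not contribute to this derivation.
Thus O(¬adjourn_session), which is F(adjourn_session): adjourn_session is forbidden.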